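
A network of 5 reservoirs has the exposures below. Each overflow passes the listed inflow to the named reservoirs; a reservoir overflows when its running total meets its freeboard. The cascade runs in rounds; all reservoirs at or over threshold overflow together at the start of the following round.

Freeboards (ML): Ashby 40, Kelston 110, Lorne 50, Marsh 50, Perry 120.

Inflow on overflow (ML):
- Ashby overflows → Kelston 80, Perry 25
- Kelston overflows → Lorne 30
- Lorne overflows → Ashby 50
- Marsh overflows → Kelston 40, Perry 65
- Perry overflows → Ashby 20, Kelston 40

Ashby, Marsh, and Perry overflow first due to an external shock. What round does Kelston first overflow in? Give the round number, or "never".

Round 1 — Ashby, Marsh, Perry overflow (initial).
  Kelston: +80+40+40 → 160 ≥ 110
Round 2 — Kelston overflows.
  Lorne: +30 → 30 < 50
No further overflows.

2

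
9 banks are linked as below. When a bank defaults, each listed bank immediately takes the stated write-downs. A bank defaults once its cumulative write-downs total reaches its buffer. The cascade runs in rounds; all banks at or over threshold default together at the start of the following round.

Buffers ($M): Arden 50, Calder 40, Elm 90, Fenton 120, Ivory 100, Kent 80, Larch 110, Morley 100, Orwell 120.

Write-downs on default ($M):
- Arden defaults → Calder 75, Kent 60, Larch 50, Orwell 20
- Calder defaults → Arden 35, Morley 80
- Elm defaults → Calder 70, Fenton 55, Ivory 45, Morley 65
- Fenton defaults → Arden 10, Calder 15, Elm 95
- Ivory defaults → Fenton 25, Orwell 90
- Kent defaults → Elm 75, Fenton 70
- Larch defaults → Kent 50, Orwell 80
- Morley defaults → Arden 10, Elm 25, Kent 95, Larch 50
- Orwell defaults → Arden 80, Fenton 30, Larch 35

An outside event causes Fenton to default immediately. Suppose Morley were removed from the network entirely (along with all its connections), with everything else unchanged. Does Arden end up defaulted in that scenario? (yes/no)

With Morley removed:
Round 1 — Fenton defaults (initial).
  Arden: +10 → 10 < 50
  Calder: +15 → 15 < 40
  Elm: +95 → 95 ≥ 90
Round 2 — Elm defaults.
  Calder: +70 → 85 ≥ 40
  Ivory: +45 → 45 < 100
Round 3 — Calder defaults.
  Arden: +35 → 45 < 50
No further defaults.

no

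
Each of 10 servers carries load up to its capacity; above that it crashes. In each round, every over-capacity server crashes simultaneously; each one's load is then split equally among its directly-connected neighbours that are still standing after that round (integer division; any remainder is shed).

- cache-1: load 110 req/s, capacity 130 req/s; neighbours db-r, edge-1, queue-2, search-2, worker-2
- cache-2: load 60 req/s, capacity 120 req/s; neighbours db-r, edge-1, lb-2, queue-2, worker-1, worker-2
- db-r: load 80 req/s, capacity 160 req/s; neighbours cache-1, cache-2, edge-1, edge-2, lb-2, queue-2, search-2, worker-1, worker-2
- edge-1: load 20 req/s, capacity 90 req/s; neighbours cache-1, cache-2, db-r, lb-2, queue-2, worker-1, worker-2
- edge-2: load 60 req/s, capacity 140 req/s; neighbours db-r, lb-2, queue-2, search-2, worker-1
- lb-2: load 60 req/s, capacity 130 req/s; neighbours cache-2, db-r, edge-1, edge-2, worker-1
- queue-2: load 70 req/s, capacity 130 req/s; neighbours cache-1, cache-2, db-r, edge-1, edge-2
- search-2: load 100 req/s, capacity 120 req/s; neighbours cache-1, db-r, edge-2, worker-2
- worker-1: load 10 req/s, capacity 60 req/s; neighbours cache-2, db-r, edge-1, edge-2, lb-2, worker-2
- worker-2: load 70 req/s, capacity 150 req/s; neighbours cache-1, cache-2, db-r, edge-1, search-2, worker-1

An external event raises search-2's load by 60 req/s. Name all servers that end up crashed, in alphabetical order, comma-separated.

cache-1, search-2

Round 1 — search-2 at 160 > 120. search-2 crashes.
  search-2 sheds 160 req/s to cache-1, db-r, edge-2, worker-2: 40 each.
    cache-1: 110+40 = 150 > 130
    db-r: 80+40 = 120 ≤ 160
    edge-2: 60+40 = 100 ≤ 140
    worker-2: 70+40 = 110 ≤ 150
Round 2 — cache-1 crashes.
  cache-1 sheds 150 req/s to db-r, edge-1, queue-2, worker-2: 37 each (2 lost).
    db-r: 120+37 = 157 ≤ 160
    edge-1: 20+37 = 57 ≤ 90
    queue-2: 70+37 = 107 ≤ 130
    worker-2: 110+37 = 147 ≤ 150
No further crashes.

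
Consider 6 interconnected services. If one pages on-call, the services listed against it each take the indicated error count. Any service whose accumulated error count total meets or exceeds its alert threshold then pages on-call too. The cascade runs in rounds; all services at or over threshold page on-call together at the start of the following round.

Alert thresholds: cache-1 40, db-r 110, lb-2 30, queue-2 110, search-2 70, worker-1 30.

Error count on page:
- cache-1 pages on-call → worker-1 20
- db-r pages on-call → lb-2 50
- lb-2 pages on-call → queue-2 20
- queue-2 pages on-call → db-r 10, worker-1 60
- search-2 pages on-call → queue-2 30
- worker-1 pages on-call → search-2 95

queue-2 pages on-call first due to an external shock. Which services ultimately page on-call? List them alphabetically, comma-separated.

Round 1 — queue-2 pages on-call (initial).
  db-r: +10 → 10 < 110
  worker-1: +60 → 60 ≥ 30
Round 2 — worker-1 pages on-call.
  search-2: +95 → 95 ≥ 70
Round 3 — search-2 pages on-call.
No further pages.

queue-2, search-2, worker-1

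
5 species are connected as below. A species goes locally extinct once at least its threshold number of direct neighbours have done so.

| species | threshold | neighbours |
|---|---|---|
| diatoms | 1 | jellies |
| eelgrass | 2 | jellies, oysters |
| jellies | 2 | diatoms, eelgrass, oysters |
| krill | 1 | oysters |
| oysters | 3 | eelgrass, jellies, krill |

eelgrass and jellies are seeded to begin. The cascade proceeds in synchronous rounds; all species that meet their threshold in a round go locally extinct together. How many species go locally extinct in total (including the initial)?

3

Round 1 — eelgrass, jellies go locally extinct (initial).
Round 2 — checking thresholds:
  diatoms: 1 of 1 neighbours ≥ 1, goes locally extinct.
  oysters: 2 of 3 neighbours < 3, below threshold.
Round 3 — no new extinctions; cascade stops.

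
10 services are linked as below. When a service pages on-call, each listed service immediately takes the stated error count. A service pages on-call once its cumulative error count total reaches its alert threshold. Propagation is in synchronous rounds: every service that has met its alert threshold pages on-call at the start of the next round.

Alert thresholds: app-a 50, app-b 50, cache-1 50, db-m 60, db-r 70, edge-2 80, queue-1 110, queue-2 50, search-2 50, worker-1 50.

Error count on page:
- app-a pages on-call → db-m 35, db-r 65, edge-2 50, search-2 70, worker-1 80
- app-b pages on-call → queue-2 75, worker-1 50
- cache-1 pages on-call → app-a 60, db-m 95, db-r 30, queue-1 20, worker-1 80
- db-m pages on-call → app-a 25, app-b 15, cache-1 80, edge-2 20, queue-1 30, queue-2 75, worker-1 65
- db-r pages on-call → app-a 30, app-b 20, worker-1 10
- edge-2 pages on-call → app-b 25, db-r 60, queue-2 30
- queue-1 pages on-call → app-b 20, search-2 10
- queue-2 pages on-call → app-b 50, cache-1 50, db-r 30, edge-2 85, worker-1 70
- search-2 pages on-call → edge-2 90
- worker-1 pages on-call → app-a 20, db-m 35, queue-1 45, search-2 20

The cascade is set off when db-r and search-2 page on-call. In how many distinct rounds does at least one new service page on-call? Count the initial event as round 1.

2

Round 1 — db-r, search-2 page on-call (initial).
  app-a: +30 → 30 < 50
  app-b: +20 → 20 < 50
  edge-2: +90 → 90 ≥ 80
  worker-1: +10 → 10 < 50
Round 2 — edge-2 pages on-call.
  app-b: +25 → 45 < 50
  queue-2: +30 → 30 < 50
No further pages.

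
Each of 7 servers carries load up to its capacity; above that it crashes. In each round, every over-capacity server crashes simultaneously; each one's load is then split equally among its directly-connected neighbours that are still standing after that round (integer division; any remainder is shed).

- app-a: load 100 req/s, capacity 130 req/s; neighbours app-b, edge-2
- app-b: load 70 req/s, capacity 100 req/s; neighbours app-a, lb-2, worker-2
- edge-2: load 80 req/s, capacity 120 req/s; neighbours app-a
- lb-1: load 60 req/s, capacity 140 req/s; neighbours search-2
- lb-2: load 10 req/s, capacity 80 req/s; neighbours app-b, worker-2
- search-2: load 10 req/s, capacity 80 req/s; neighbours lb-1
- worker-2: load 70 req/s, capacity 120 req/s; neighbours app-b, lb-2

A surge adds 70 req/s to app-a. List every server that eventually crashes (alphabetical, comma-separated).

Round 1 — app-a at 170 > 130. app-a crashes.
  app-a sheds 170 req/s to app-b, edge-2: 85 each.
    app-b: 70+85 = 155 > 100
    edge-2: 80+85 = 165 > 120
Round 2 — app-b, edge-2 crash.
  app-b sheds 155 req/s to lb-2, worker-2: 77 each (1 lost).
    lb-2: 10+77 = 87 > 80
    worker-2: 70+77 = 147 > 120
  edge-2 sheds 165 req/s: no online neighbours, lost.
Round 3 — lb-2, worker-2 crash.
  lb-2 sheds 87 req/s: no online neighbours, lost.
  worker-2 sheds 147 req/s: no online neighbours, lost.
No further crashes.

app-a, app-b, edge-2, lb-2, worker-2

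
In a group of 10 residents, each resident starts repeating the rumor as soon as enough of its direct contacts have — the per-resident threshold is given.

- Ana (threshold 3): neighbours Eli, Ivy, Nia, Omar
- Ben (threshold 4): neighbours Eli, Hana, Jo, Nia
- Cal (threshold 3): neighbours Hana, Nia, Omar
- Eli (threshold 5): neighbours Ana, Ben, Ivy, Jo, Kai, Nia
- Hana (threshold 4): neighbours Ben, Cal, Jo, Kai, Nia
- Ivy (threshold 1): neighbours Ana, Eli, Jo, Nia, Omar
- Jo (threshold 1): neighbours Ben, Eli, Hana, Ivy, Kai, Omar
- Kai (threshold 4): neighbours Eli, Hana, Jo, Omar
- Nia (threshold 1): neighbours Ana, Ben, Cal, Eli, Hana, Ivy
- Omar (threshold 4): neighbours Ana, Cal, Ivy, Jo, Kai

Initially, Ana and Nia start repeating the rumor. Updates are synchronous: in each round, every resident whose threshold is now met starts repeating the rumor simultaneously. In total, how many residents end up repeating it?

Round 1 — Ana, Nia start repeating the rumor (initial).
Round 2 — checking thresholds:
  Ben: 1 of 4 neighbours < 4, below threshold.
  Cal: 1 of 3 neighbours < 3, below threshold.
  Eli: 2 of 6 neighbours < 5, below threshold.
  Hana: 1 of 5 neighbours < 4, below threshold.
  Ivy: 2 of 5 neighbours ≥ 1, starts repeating the rumor.
  Omar: 1 of 5 neighbours < 4, below threshold.
Round 3 — checking thresholds:
  Ben: 1 of 4 neighbours < 4, below threshold.
  Cal: 1 of 3 neighbours < 3, below threshold.
  Eli: 3 of 6 neighbours < 5, below threshold.
  Hana: 1 of 5 neighbours < 4, below threshold.
  Jo: 1 of 6 neighbours ≥ 1, starts repeating the rumor.
  Omar: 2 of 5 neighbours < 4, below threshold.
Round 4 — no new spreads; cascade stops.

4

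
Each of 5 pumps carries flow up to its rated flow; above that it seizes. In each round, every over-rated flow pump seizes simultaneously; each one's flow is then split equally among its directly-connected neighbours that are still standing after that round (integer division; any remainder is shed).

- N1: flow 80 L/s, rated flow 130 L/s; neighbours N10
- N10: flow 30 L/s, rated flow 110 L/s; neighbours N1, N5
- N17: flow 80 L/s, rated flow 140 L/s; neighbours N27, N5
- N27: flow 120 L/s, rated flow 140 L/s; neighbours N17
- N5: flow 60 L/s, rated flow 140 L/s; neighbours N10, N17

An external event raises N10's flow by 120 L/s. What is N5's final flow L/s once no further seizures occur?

135

Round 1 — N10 at 150 > 110. N10 seizes.
  N10 sheds 150 L/s to N1, N5: 75 each.
    N1: 80+75 = 155 > 130
    N5: 60+75 = 135 ≤ 140
Round 2 — N1 seizes.
  N1 sheds 155 L/s: no online neighbours, lost.
No further seizures.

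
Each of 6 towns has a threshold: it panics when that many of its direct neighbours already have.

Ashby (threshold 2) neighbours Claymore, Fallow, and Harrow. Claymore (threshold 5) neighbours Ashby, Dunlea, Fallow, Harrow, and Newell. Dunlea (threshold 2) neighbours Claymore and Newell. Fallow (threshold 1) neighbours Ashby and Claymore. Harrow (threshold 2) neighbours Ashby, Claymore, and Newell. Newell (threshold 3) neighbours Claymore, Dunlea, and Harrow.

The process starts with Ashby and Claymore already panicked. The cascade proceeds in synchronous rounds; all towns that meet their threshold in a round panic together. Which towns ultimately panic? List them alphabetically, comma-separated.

Ashby, Claymore, Fallow, Harrow

Round 1 — Ashby, Claymore panic (initial).
Round 2 — checking thresholds:
  Dunlea: 1 of 2 neighbours < 2, below threshold.
  Fallow: 2 of 2 neighbours ≥ 1, panics.
  Harrow: 2 of 3 neighbours ≥ 2, panics.
  Newell: 1 of 3 neighbours < 3, below threshold.
Round 3 — no new panics; cascade stops.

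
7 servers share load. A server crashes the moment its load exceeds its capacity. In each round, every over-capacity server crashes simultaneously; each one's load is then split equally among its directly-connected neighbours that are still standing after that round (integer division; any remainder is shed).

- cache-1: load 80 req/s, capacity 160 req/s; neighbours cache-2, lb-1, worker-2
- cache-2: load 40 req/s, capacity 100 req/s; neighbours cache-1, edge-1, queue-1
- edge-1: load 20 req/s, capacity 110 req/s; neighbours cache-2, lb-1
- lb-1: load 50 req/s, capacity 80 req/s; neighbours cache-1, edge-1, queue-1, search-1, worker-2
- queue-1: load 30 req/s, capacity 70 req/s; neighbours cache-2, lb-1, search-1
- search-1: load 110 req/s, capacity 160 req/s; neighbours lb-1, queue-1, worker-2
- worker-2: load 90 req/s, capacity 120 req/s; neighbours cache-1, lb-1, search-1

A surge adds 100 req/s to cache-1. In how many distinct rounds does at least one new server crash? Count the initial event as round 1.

6

Round 1 — cache-1 at 180 > 160. cache-1 crashes.
  cache-1 sheds 180 req/s to cache-2, lb-1, worker-2: 60 each.
    cache-2: 40+60 = 100 ≤ 100
    lb-1: 50+60 = 110 > 80
    worker-2: 90+60 = 150 > 120
Round 2 — lb-1, worker-2 crash.
  lb-1 sheds 110 req/s to edge-1, queue-1, search-1: 36 each (2 lost).
    edge-1: 20+36 = 56 ≤ 110
    queue-1: 30+36 = 66 ≤ 70
    search-1: 110+36 = 146 ≤ 160
  worker-2 sheds 150 req/s to search-1: 150 each.
    search-1: 146+150 = 296 > 160
Round 3 — search-1 crashes.
  search-1 sheds 296 req/s to queue-1: 296 each.
    queue-1: 66+296 = 362 > 70
Round 4 — queue-1 crashes.
  queue-1 sheds 362 req/s to cache-2: 362 each.
    cache-2: 100+362 = 462 > 100
Round 5 — cache-2 crashes.
  cache-2 sheds 462 req/s to edge-1: 462 each.
    edge-1: 56+462 = 518 > 110
Round 6 — edge-1 crashes.
  edge-1 sheds 518 req/s: no online neighbours, lost.
No further crashes.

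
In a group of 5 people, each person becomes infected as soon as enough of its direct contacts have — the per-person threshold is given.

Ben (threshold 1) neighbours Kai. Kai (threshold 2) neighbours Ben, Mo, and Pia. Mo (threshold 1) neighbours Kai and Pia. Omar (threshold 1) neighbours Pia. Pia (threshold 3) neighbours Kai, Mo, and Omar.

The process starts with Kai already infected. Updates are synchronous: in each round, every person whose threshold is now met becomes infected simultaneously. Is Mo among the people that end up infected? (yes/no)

Round 1 — Kai becomes infected (initial).
Round 2 — checking thresholds:
  Ben: 1 of 1 neighbours ≥ 1, becomes infected.
  Mo: 1 of 2 neighbours ≥ 1, becomes infected.
  Pia: 1 of 3 neighbours < 3, below threshold.
Round 3 — no new infections; cascade stops.

yes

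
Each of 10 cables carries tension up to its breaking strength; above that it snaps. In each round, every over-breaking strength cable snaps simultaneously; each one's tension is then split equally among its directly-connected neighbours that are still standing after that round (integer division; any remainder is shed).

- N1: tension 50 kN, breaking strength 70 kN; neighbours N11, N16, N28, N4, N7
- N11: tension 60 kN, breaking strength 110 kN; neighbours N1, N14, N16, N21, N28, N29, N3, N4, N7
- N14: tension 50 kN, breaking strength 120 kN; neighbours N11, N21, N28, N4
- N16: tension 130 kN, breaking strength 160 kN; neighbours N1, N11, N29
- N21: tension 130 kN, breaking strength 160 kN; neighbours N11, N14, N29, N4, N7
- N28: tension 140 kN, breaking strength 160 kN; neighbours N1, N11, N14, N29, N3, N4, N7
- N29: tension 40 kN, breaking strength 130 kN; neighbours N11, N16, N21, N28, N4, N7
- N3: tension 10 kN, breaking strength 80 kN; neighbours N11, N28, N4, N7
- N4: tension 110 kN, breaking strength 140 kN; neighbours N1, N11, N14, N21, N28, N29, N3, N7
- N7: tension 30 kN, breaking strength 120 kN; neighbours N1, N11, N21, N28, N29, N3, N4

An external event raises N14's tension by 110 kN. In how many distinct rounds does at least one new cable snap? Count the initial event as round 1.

4

Round 1 — N14 at 160 > 120. N14 snaps.
  N14 sheds 160 kN to N11, N21, N28, N4: 40 each.
    N11: 60+40 = 100 ≤ 110
    N21: 130+40 = 170 > 160
    N28: 140+40 = 180 > 160
    N4: 110+40 = 150 > 140
Round 2 — N21, N28, N4 snap.
  N21 sheds 170 kN to N11, N29, N7: 56 each (2 lost).
    N11: 100+56 = 156 > 110
    N29: 40+56 = 96 ≤ 130
    N7: 30+56 = 86 ≤ 120
  N28 sheds 180 kN to N1, N11, N29, N3, N7: 36 each.
    N1: 50+36 = 86 > 70
    N11: 156+36 = 192 > 110
    N29: 96+36 = 132 > 130
    N3: 10+36 = 46 ≤ 80
    N7: 86+36 = 122 > 120
  N4 sheds 150 kN to N1, N11, N29, N3, N7: 30 each.
    N1: 86+30 = 116 > 70
    N11: 192+30 = 222 > 110
    N29: 132+30 = 162 > 130
    N3: 46+30 = 76 ≤ 80
    N7: 122+30 = 152 > 120
Round 3 — N1, N11, N29, N7 snap.
  N1 sheds 116 kN to N16: 116 each.
    N16: 130+116 = 246 > 160
  N11 sheds 222 kN to N16, N3: 111 each.
    N16: 246+111 = 357 > 160
    N3: 76+111 = 187 > 80
  N29 sheds 162 kN to N16: 162 each.
    N16: 357+162 = 519 > 160
  N7 sheds 152 kN to N3: 152 each.
    N3: 187+152 = 339 > 80
Round 4 — N16, N3 snap.
  N16 sheds 519 kN: no online neighbours, lost.
  N3 sheds 339 kN: no online neighbours, lost.
No further breaks.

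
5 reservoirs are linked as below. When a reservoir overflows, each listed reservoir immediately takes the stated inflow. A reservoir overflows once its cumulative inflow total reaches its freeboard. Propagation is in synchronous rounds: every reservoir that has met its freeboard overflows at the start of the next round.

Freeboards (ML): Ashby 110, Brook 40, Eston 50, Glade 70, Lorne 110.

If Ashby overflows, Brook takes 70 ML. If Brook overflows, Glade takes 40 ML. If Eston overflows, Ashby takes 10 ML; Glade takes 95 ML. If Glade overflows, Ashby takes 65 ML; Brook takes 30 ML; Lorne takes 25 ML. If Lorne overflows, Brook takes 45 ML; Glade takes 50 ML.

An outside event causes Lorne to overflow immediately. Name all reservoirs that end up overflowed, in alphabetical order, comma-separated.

Brook, Glade, Lorne

Round 1 — Lorne overflows (initial).
  Brook: +45 → 45 ≥ 40
  Glade: +50 → 50 < 70
Round 2 — Brook overflows.
  Glade: +40 → 90 ≥ 70
Round 3 — Glade overflows.
  Ashby: +65 → 65 < 110
No further overflows.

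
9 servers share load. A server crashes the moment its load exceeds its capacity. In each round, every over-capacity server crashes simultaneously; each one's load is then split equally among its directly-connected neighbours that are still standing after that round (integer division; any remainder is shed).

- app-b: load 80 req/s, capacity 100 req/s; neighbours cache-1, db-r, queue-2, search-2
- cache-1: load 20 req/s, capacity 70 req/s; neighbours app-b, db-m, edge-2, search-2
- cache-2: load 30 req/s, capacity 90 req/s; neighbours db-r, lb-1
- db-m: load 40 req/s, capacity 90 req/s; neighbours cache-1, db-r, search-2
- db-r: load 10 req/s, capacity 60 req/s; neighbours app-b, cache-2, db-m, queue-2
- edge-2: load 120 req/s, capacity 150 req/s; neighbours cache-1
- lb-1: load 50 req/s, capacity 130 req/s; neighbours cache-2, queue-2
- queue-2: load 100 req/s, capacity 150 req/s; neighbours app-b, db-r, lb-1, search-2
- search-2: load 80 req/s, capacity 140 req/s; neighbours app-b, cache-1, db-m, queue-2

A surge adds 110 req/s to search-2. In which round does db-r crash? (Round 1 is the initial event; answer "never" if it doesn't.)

4

Round 1 — search-2 at 190 > 140. search-2 crashes.
  search-2 sheds 190 req/s to app-b, cache-1, db-m, queue-2: 47 each (2 lost).
    app-b: 80+47 = 127 > 100
    cache-1: 20+47 = 67 ≤ 70
    db-m: 40+47 = 87 ≤ 90
    queue-2: 100+47 = 147 ≤ 150
Round 2 — app-b crashes.
  app-b sheds 127 req/s to cache-1, db-r, queue-2: 42 each (1 lost).
    cache-1: 67+42 = 109 > 70
    db-r: 10+42 = 52 ≤ 60
    queue-2: 147+42 = 189 > 150
Round 3 — cache-1, queue-2 crash.
  cache-1 sheds 109 req/s to db-m, edge-2: 54 each (1 lost).
    db-m: 87+54 = 141 > 90
    edge-2: 120+54 = 174 > 150
  queue-2 sheds 189 req/s to db-r, lb-1: 94 each (1 lost).
    db-r: 52+94 = 146 > 60
    lb-1: 50+94 = 144 > 130
Round 4 — db-m, db-r, edge-2, lb-1 crash.
  db-m sheds 141 req/s: no online neighbours, lost.
  db-r sheds 146 req/s to cache-2: 146 each.
    cache-2: 30+146 = 176 > 90
  edge-2 sheds 174 req/s: no online neighbours, lost.
  lb-1 sheds 144 req/s to cache-2: 144 each.
    cache-2: 176+144 = 320 > 90
Round 5 — cache-2 crashes.
  cache-2 sheds 320 req/s: no online neighbours, lost.
No further crashes.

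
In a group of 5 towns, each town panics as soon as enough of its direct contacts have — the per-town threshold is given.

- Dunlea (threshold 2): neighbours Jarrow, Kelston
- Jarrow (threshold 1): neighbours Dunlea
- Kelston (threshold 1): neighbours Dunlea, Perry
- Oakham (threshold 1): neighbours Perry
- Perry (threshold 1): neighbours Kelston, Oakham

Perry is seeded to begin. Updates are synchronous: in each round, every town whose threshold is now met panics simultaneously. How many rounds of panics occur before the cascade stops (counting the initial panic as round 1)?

2

Round 1 — Perry panics (initial).
Round 2 — checking thresholds:
  Kelston: 1 of 2 neighbours ≥ 1, panics.
  Oakham: 1 of 1 neighbours ≥ 1, panics.
Round 3 — no new panics; cascade stops.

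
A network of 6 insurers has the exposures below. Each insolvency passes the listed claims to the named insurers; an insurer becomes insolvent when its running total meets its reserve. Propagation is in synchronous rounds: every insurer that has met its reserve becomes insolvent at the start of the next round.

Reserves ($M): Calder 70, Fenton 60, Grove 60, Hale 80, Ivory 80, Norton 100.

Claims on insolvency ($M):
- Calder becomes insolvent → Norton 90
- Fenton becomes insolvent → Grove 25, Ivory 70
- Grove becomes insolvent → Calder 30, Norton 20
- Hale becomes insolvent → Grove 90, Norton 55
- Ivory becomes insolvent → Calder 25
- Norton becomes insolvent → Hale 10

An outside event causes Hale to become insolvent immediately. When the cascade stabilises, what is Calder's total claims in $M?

Round 1 — Hale becomes insolvent (initial).
  Grove: +90 → 90 ≥ 60
  Norton: +55 → 55 < 100
Round 2 — Grove becomes insolvent.
  Calder: +30 → 30 < 70
  Norton: +20 → 75 < 100
No further insolvencies.

30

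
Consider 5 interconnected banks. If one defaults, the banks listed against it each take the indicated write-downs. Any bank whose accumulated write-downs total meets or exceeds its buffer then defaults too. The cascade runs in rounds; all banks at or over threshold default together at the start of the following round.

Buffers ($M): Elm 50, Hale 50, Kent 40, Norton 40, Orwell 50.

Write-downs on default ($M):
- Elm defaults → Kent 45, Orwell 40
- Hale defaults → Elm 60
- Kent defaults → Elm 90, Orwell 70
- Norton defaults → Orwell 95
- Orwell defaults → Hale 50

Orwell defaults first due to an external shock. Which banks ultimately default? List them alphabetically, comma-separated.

Elm, Hale, Kent, Orwell

Round 1 — Orwell defaults (initial).
  Hale: +50 → 50 ≥ 50
Round 2 — Hale defaults.
  Elm: +60 → 60 ≥ 50
Round 3 — Elm defaults.
  Kent: +45 → 45 ≥ 40
Round 4 — Kent defaults.
No further defaults.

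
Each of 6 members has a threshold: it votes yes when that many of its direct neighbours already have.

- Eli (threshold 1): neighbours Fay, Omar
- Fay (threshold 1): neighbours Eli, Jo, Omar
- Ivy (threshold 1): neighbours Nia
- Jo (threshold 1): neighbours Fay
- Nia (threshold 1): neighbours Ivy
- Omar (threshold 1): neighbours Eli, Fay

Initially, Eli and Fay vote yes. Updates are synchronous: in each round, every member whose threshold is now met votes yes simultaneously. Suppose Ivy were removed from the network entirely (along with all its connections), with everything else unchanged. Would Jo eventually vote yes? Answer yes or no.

With Ivy removed:
Round 1 — Eli, Fay vote yes (initial).
Round 2 — checking thresholds:
  Jo: 1 of 1 neighbours ≥ 1, votes yes.
  Omar: 2 of 2 neighbours ≥ 1, votes yes.
Round 3 — no new yes votes; cascade stops.

yes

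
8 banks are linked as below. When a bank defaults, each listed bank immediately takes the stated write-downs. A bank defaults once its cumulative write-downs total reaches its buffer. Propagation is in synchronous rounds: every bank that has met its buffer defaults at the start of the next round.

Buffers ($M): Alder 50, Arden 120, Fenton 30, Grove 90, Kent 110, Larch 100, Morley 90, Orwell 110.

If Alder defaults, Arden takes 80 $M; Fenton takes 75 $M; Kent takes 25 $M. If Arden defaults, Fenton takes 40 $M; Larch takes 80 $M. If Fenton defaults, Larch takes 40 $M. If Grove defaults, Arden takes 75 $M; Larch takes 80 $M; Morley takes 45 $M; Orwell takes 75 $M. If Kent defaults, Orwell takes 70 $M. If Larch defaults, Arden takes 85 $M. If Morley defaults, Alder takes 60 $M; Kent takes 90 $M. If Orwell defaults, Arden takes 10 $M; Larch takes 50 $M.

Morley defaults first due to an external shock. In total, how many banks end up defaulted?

Round 1 — Morley defaults (initial).
  Alder: +60 → 60 ≥ 50
  Kent: +90 → 90 < 110
Round 2 — Alder defaults.
  Arden: +80 → 80 < 120
  Fenton: +75 → 75 ≥ 30
  Kent: +25 → 115 ≥ 110
Round 3 — Fenton, Kent default.
  Larch: +40 → 40 < 100
  Orwell: +70 → 70 < 110
No further defaults.

4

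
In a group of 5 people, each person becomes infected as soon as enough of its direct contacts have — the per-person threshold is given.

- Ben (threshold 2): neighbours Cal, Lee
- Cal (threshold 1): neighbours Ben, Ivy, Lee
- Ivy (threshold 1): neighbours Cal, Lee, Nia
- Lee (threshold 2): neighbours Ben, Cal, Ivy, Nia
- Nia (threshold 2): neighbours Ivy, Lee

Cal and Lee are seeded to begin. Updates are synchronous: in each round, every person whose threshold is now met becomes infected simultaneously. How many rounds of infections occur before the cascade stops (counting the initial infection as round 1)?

3

Round 1 — Cal, Lee become infected (initial).
Round 2 — checking thresholds:
  Ben: 2 of 2 neighbours ≥ 2, becomes infected.
  Ivy: 2 of 3 neighbours ≥ 1, becomes infected.
  Nia: 1 of 2 neighbours < 2, below threshold.
Round 3 — checking thresholds:
  Nia: 2 of 2 neighbours ≥ 2, becomes infected.
Round 4 — no new infections; cascade stops.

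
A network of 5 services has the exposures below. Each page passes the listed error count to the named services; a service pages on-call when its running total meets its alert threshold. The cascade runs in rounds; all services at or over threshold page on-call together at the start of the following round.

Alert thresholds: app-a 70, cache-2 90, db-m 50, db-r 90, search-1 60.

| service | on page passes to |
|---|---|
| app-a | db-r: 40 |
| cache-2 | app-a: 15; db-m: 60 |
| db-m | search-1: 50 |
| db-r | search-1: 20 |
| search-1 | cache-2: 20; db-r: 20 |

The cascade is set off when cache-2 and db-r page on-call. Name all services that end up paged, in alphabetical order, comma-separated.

Round 1 — cache-2, db-r page on-call (initial).
  app-a: +15 → 15 < 70
  db-m: +60 → 60 ≥ 50
  search-1: +20 → 20 < 60
Round 2 — db-m pages on-call.
  search-1: +50 → 70 ≥ 60
Round 3 — search-1 pages on-call.
No further pages.

cache-2, db-m, db-r, search-1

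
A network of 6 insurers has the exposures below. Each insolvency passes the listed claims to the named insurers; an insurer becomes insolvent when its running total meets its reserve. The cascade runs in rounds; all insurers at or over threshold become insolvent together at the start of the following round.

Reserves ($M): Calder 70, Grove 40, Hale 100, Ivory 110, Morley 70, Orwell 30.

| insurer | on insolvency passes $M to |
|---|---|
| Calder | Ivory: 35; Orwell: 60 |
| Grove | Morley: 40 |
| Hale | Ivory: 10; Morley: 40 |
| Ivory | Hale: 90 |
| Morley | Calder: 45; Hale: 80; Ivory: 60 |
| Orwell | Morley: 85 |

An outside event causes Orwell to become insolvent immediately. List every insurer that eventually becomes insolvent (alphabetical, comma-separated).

Round 1 — Orwell becomes insolvent (initial).
  Morley: +85 → 85 ≥ 70
Round 2 — Morley becomes insolvent.
  Calder: +45 → 45 < 70
  Hale: +80 → 80 < 100
  Ivory: +60 → 60 < 110
No further insolvencies.

Morley, Orwell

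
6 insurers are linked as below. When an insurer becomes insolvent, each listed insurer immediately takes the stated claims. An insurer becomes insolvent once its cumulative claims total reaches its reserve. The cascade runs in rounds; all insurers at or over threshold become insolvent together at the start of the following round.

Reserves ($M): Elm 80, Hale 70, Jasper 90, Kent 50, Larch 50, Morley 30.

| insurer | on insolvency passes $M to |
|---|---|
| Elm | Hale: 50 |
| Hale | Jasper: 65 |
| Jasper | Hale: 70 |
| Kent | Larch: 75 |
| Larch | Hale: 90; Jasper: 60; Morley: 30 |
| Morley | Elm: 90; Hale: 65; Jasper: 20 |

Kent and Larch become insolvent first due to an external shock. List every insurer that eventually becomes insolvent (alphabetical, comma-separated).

Elm, Hale, Jasper, Kent, Larch, Morley

Round 1 — Kent, Larch become insolvent (initial).
  Hale: +90 → 90 ≥ 70
  Jasper: +60 → 60 < 90
  Morley: +30 → 30 ≥ 30
Round 2 — Hale, Morley become insolvent.
  Elm: +90 → 90 ≥ 80
  Jasper: +65+20 → 145 ≥ 90
Round 3 — Elm, Jasper become insolvent.
No further insolvencies.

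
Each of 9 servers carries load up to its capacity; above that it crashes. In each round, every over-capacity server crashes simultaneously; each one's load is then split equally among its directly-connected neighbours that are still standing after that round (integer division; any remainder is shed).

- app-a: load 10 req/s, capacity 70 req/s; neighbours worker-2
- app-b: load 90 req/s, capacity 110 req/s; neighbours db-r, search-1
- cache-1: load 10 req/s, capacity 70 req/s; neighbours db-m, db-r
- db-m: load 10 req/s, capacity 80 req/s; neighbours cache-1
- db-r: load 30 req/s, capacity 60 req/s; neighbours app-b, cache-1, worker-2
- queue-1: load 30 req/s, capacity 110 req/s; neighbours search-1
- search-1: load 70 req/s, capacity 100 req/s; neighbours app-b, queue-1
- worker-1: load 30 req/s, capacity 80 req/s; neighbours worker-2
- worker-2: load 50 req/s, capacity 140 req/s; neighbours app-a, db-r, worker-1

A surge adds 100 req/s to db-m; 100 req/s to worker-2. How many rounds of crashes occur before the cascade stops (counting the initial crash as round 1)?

Round 1 — db-m at 110 > 80; worker-2 at 150 > 140. db-m, worker-2 crash.
  db-m sheds 110 req/s to cache-1: 110 each.
    cache-1: 10+110 = 120 > 70
  worker-2 sheds 150 req/s to app-a, db-r, worker-1: 50 each.
    app-a: 10+50 = 60 ≤ 70
    db-r: 30+50 = 80 > 60
    worker-1: 30+50 = 80 ≤ 80
Round 2 — cache-1, db-r crash.
  cache-1 sheds 120 req/s: no online neighbours, lost.
  db-r sheds 80 req/s to app-b: 80 each.
    app-b: 90+80 = 170 > 110
Round 3 — app-b crashes.
  app-b sheds 170 req/s to search-1: 170 each.
    search-1: 70+170 = 240 > 100
Round 4 — search-1 crashes.
  search-1 sheds 240 req/s to queue-1: 240 each.
    queue-1: 30+240 = 270 > 110
Round 5 — queue-1 crashes.
  queue-1 sheds 270 req/s: no online neighbours, lost.
No further crashes.

5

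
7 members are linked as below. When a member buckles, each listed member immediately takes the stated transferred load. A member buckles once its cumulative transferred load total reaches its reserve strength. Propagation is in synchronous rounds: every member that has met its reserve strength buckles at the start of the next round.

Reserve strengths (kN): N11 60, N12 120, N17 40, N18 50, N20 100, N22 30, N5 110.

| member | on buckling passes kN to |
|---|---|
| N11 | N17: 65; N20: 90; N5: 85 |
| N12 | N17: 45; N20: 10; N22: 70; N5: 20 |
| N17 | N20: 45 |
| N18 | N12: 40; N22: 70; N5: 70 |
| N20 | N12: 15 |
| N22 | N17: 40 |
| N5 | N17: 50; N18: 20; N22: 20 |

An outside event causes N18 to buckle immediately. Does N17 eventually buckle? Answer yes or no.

yes

Round 1 — N18 buckles (initial).
  N12: +40 → 40 < 120
  N22: +70 → 70 ≥ 30
  N5: +70 → 70 < 110
Round 2 — N22 buckles.
  N17: +40 → 40 ≥ 40
Round 3 — N17 buckles.
  N20: +45 → 45 < 100
No further bucklings.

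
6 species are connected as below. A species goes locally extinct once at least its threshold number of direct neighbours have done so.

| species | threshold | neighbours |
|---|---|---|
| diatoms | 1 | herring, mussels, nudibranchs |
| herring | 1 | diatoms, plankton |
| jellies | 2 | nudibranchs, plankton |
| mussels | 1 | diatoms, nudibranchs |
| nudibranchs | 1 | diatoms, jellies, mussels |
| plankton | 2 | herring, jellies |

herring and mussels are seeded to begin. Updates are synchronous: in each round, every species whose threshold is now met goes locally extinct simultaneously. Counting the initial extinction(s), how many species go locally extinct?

4

Round 1 — herring, mussels go locally extinct (initial).
Round 2 — checking thresholds:
  diatoms: 2 of 3 neighbours ≥ 1, goes locally extinct.
  nudibranchs: 1 of 3 neighbours ≥ 1, goes locally extinct.
  plankton: 1 of 2 neighbours < 2, holds.
Round 3 — no new extinctions; cascade stops.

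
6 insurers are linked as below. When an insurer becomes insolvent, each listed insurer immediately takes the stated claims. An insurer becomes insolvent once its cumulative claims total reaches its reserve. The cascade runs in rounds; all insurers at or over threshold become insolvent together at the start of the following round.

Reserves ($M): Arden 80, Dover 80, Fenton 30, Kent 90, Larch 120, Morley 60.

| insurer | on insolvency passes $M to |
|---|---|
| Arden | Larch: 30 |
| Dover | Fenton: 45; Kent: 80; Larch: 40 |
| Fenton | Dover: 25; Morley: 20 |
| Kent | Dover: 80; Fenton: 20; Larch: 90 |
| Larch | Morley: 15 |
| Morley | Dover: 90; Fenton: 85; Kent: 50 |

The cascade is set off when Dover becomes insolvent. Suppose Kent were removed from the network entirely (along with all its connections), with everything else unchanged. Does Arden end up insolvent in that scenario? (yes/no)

no

With Kent removed:
Round 1 — Dover becomes insolvent (initial).
  Fenton: +45 → 45 ≥ 30
  Larch: +40 → 40 < 120
Round 2 — Fenton becomes insolvent.
  Morley: +20 → 20 < 60
No further insolvencies.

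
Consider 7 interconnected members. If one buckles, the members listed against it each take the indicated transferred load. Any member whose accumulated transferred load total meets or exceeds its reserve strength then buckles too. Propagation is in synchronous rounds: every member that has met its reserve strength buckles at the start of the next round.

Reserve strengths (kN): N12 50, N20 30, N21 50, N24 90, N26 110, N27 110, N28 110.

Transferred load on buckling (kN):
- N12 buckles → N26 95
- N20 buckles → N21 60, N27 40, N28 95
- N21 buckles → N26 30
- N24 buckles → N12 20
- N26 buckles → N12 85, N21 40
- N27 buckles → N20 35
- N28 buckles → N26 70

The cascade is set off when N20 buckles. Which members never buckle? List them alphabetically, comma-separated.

Round 1 — N20 buckles (initial).
  N21: +60 → 60 ≥ 50
  N27: +40 → 40 < 110
  N28: +95 → 95 < 110
Round 2 — N21 buckles.
  N26: +30 → 30 < 110
No further bucklings.

N12, N24, N26, N27, N28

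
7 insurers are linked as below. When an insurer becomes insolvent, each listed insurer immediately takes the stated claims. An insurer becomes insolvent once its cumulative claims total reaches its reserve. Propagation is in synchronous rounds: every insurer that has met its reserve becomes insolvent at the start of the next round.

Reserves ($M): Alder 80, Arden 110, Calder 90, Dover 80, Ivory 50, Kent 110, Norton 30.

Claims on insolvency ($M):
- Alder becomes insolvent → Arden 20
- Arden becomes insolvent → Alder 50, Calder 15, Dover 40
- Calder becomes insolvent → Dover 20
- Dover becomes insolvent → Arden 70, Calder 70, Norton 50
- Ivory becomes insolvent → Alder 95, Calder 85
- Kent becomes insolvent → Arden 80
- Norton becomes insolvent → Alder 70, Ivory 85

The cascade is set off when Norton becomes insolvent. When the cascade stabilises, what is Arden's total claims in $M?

Round 1 — Norton becomes insolvent (initial).
  Alder: +70 → 70 < 80
  Ivory: +85 → 85 ≥ 50
Round 2 — Ivory becomes insolvent.
  Alder: +95 → 165 ≥ 80
  Calder: +85 → 85 < 90
Round 3 — Alder becomes insolvent.
  Arden: +20 → 20 < 110
No further insolvencies.

20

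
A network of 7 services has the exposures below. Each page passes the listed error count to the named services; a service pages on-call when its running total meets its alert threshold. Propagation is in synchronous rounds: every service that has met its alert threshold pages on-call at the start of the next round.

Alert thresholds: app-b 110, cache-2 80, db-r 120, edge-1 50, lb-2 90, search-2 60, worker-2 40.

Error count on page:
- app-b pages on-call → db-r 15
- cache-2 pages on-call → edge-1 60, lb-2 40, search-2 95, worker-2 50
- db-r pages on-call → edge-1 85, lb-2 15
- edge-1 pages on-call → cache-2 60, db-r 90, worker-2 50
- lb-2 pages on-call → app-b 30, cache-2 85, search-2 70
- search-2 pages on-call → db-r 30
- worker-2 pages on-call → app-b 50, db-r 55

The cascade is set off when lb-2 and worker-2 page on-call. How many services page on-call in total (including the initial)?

Round 1 — lb-2, worker-2 page on-call (initial).
  app-b: +30+50 → 80 < 110
  cache-2: +85 → 85 ≥ 80
  db-r: +55 → 55 < 120
  search-2: +70 → 70 ≥ 60
Round 2 — cache-2, search-2 page on-call.
  db-r: +30 → 85 < 120
  edge-1: +60 → 60 ≥ 50
Round 3 — edge-1 pages on-call.
  db-r: +90 → 175 ≥ 120
Round 4 — db-r pages on-call.
No further pages.

6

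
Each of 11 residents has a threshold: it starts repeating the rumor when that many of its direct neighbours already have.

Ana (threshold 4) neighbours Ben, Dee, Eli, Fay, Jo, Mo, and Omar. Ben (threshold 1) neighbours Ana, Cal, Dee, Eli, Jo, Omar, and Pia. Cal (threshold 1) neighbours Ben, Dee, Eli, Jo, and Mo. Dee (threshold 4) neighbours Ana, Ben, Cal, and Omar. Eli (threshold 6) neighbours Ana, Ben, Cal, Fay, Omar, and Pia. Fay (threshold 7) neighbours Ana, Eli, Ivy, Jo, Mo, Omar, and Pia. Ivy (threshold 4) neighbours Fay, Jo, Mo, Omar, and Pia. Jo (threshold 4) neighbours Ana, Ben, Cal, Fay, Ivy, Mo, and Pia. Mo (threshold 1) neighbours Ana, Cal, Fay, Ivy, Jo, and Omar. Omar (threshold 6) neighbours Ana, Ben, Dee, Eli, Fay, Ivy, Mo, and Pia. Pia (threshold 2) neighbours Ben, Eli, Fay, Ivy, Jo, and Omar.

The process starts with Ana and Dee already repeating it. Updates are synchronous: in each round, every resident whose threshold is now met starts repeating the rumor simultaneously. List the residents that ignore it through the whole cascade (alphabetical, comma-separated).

Round 1 — Ana, Dee start repeating the rumor (initial).
Round 2 — checking thresholds:
  Ben: 2 of 7 neighbours ≥ 1, starts repeating the rumor.
  Cal: 1 of 5 neighbours ≥ 1, starts repeating the rumor.
  Eli: 1 of 6 neighbours < 6, below threshold.
  Fay: 1 of 7 neighbours < 7, below threshold.
  Jo: 1 of 7 neighbours < 4, below threshold.
  Mo: 1 of 6 neighbours ≥ 1, starts repeating the rumor.
  Omar: 2 of 8 neighbours < 6, below threshold.
Round 3 — checking thresholds:
  Eli: 3 of 6 neighbours < 6, below threshold.
  Fay: 2 of 7 neighbours < 7, below threshold.
  Ivy: 1 of 5 neighbours < 4, below threshold.
  Jo: 4 of 7 neighbours ≥ 4, starts repeating the rumor.
  Omar: 4 of 8 neighbours < 6, below threshold.
  Pia: 1 of 6 neighbours < 2, below threshold.
Round 4 — checking thresholds:
  Eli: 3 of 6 neighbours < 6, below threshold.
  Fay: 3 of 7 neighbours < 7, below threshold.
  Ivy: 2 of 5 neighbours < 4, below threshold.
  Omar: 4 of 8 neighbours < 6, below threshold.
  Pia: 2 of 6 neighbours ≥ 2, starts repeating the rumor.
Round 5 — no new spreads; cascade stops.

Eli, Fay, Ivy, Omar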